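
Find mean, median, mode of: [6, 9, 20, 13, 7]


Sorted: [6, 7, 9, 13, 20]
Mean = 55/5 = 11
Median = 9
Freq: {6: 1, 9: 1, 20: 1, 13: 1, 7: 1}
Mode: No mode

Mean=11, Median=9, Mode=No mode


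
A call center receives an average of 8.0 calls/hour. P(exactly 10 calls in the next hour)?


Poisson(λ=8.0): P(X=10) = e^(-λ)×λ^k/k!
= e^(-8.0) × 8.0^10 / 10!
≈ 0.0003354626279 × 1073741824 / 3628800 ≈ 0.099262

P(X=10) ≈ 0.099262 ≈ 9.93%


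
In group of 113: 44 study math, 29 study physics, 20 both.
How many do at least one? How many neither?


|A∪B| = 44+29-20 = 53
Neither = 113-53 = 60

At least one: 53; Neither: 60


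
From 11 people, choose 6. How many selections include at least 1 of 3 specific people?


Complement: C(11,6) - C(8,6) = 462 - 28 = 434

434


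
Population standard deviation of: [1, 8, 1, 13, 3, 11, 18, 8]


Mean = 63/8
  (1-63/8)²=3025/64
  (8-63/8)²=1/64
  (1-63/8)²=3025/64
  (13-63/8)²=1681/64
  (3-63/8)²=1521/64
  (11-63/8)²=625/64
  (18-63/8)²=6561/64
  (8-63/8)²=1/64
Σ(x-μ)² = 2055/8
σ² = (2055/8)/8 = 2055/64

σ = √(2055/64) ≈ 5.6665


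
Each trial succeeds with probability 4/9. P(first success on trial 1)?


Geometric: P(X=1) = (1-p)^(k-1)×p = (5/9)^0×4/9 = 4/9

P(X=1) = 4/9 ≈ 44.44%


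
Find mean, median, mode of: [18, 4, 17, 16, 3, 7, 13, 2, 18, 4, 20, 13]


Sorted: [2, 3, 4, 4, 7, 13, 13, 16, 17, 18, 18, 20]
Mean = 135/12 = 45/4
Median = 13
Freq: {18: 2, 4: 2, 17: 1, 16: 1, 3: 1, 7: 1, 13: 2, 2: 1, 20: 1}
Mode: [4, 13, 18]

Mean=45/4, Median=13, Mode=[4, 13, 18]


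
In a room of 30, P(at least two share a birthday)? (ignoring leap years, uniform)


P(all different) = Π(365-i)/365 for i=0..29
= 0.293684
P(match) = 1 - 0.293684 = 0.706316

P ≈ 0.7063 ≈ 70.63%


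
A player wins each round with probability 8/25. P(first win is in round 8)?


Geometric: P(X=8) = (1-p)^(k-1)×p = (17/25)^7×8/25 = 3282709384/152587890625

P(X=8) = 3282709384/152587890625 ≈ 2.15%


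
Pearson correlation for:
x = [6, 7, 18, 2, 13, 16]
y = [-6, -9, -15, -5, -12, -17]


n=6, Σx=62, Σy=-64, Σxy=-807, Σx²=838, Σy²=800
r = (6×(-807) - 62×(-64))/√((6×838 - 62²)(6×800 - (-64)²))
= -874/√(1184×704) = -874/√833536 ≈ -874/912.9819 ≈ -0.9573

r ≈ -0.9573


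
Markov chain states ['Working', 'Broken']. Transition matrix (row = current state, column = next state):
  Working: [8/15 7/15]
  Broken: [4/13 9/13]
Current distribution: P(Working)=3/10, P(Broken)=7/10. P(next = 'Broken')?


P(next=Broken) = Σᵢ P(now=i)×P(i→Broken)
= 3/10×7/15 + 7/10×9/13
= 7/50 + 63/130 = 203/325

P = 203/325 ≈ 0.6246


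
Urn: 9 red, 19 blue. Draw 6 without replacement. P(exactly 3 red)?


Hypergeometric: C(9,3)×C(19,3)/C(28,6)
= 84×969/376740 = 323/1495

P(X=3) = 323/1495 ≈ 21.61%


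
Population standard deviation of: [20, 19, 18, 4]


Mean = 61/4
  (20-61/4)²=361/16
  (19-61/4)²=225/16
  (18-61/4)²=121/16
  (4-61/4)²=2025/16
Σ(x-μ)² = 683/4
σ² = (683/4)/4 = 683/16

σ = √(683/16) ≈ 6.5336


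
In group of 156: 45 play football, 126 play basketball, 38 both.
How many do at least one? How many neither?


|A∪B| = 45+126-38 = 133
Neither = 156-133 = 23

At least one: 133; Neither: 23


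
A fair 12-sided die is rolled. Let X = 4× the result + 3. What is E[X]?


E[die] = (1+12)/2 = 13/2
E[X] = 4×13/2 + 3 = 29

E[X] = 29


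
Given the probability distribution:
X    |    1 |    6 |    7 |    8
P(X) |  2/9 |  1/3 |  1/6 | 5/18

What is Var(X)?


E[X] = 101/18
E[X²] = 229/6
Var(X) = E[X²] - (E[X])² = 229/6 - 10201/324 = 2165/324

Var(X) = 2165/324 ≈ 6.6821


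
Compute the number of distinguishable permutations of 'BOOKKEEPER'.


Letters: 10, freq: {'B': 1, 'O': 2, 'K': 2, 'E': 3, 'P': 1, 'R': 1}
10!/(1!×2!×2!×3!×1!×1!) = 3628800/24 = 151200

151200


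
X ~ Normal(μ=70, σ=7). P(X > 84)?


z = (84-70)/7 = 2.0
P(X > 84) = 1 - P(Z ≤ 2.0) = 1 - 0.9772 = 0.0228

P(X > 84) ≈ 0.0228


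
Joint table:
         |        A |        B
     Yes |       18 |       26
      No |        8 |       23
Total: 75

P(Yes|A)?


P(Yes|A) = 18/(18+8) = 18/26 = 9/13

P = 9/13 ≈ 69.23%


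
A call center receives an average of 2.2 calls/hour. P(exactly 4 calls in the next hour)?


Poisson(λ=2.2): P(X=4) = e^(-λ)×λ^k/k!
= e^(-2.2) × 2.2^4 / 4!
≈ 0.1108031584 × 23.4256 / 24 ≈ 0.108151

P(X=4) ≈ 0.108151 ≈ 10.82%


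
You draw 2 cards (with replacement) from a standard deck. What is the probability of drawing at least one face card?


P(not a face card) = 40/52 = 10/13
P(none in 2 draws) = (10/13)^2 = 100/169
P(≥1 face card) = 1 - 100/169 = 69/169

P = 69/169 ≈ 40.83%


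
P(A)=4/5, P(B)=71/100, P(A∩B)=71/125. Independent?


P(A)×P(B) = 71/125
P(A∩B) = 71/125
Equal ✓ → Independent

Yes, independent


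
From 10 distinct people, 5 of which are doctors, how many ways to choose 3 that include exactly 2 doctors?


Choose 2 of the 5 doctors and 1 of the other 5 people:
C(5,2)×C(5,1) = 10×5 = 50

50


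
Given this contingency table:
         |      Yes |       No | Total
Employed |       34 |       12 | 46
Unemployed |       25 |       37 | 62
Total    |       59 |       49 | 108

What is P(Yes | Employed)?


P(Yes | Employed) = 34/(34+12) = 34/46 = 17/23

P(Yes|Employed) = 17/23 ≈ 73.91%


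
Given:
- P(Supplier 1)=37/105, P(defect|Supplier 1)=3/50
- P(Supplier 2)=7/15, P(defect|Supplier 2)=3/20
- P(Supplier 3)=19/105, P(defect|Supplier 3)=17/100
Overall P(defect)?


P(B) = Σ P(B|Aᵢ)×P(Aᵢ)
  3/50×37/105 = 37/1750
  3/20×7/15 = 7/100
  17/100×19/105 = 323/10500
Sum = 64/525

P(defect) = 64/525 ≈ 12.19%


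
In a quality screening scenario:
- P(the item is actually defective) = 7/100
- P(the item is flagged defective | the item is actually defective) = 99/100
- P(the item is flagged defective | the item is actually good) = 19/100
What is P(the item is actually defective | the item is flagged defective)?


Using Bayes' theorem:
P(A|B) = P(B|A)·P(A) / P(B)

P(the item is flagged defective) = 99/100 × 7/100 + 19/100 × 93/100
= 693/10000 + 1767/10000 = 123/500

P(the item is actually defective|the item is flagged defective) = (693/10000) / (123/500) = 231/820

P(the item is actually defective|the item is flagged defective) = 231/820 ≈ 28.17%


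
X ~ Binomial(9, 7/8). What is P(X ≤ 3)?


P(X ≤ 3) = Σ P(X=i) for i=0..3
P(X=0) = 1/134217728
P(X=1) = 63/134217728
P(X=2) = 441/33554432
P(X=3) = 7203/33554432
Sum = 1915/8388608

P(X ≤ 3) = 1915/8388608 ≈ 0.02%


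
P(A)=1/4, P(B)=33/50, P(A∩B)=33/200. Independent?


P(A)×P(B) = 33/200
P(A∩B) = 33/200
Equal ✓ → Independent

Yes, independent


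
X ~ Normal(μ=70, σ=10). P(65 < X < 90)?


z₁=(65-70)/10=-0.5, z₂=(90-70)/10=2.0
P = Φ(2.0) - Φ(-0.5) = 0.977250 - 0.308538 = 0.668712 ≈ 0.6687

P(65 < X < 90) ≈ 0.6687


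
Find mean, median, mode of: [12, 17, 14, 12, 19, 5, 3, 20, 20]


Sorted: [3, 5, 12, 12, 14, 17, 19, 20, 20]
Mean = 122/9
Median = 14
Freq: {12: 2, 17: 1, 14: 1, 19: 1, 5: 1, 3: 1, 20: 2}
Mode: [12, 20]

Mean=122/9, Median=14, Mode=[12, 20]


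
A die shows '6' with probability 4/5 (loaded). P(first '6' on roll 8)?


Geometric: P(X=8) = (1-p)^(k-1)×p = (1/5)^7×4/5 = 4/390625

P(X=8) = 4/390625 ≈ 0.00%


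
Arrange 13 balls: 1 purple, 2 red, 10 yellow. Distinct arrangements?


13!/(1!×2!×10!) = 858

858


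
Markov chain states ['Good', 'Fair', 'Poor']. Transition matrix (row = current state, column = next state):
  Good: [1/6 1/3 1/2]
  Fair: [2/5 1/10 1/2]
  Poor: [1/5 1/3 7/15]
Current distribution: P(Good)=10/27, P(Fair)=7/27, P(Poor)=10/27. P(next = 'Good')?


P(next=Good) = Σᵢ P(now=i)×P(i→Good)
= 10/27×1/6 + 7/27×2/5 + 10/27×1/5
= 5/81 + 14/135 + 2/27 = 97/405

P = 97/405 ≈ 0.2395


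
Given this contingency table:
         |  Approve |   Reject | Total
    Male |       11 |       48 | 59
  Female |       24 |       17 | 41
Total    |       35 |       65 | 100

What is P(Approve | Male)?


P(Approve | Male) = 11/(11+48) = 11/59

P(Approve|Male) = 11/59 ≈ 18.64%


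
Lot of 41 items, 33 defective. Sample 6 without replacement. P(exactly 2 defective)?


Hypergeometric: C(33,2)×C(8,4)/C(41,6)
= 528×70/4496388 = 3080/374699

P(X=2) = 3080/374699 ≈ 0.82%


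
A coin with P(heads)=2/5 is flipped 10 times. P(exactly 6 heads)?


Binomial: P(X=6) = C(10,6)×p^6×(1-p)^4
= 210 × 64/15625 × 81/625 = 217728/1953125

P(X=6) = 217728/1953125 ≈ 11.15%


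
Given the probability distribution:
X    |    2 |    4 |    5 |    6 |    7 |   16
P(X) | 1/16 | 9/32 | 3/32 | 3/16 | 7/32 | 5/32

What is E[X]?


E[X] = Σ x·P(X=x)
= (2)×(1/16) + (4)×(9/32) + (5)×(3/32) + (6)×(3/16) + (7)×(7/32) + (16)×(5/32)
= 55/8

E[X] = 55/8


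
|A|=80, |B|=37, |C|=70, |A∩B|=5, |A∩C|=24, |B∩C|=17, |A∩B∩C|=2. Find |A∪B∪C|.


|A∪B∪C| = 80+37+70-5-24-17+2 = 143

|A∪B∪C| = 143


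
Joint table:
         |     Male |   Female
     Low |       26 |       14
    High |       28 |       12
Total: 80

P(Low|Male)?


P(Low|Male) = 26/(26+28) = 26/54 = 13/27

P = 13/27 ≈ 48.15%


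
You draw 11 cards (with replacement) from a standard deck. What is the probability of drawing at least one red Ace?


P(not a red Ace) = 50/52 = 25/26
P(none in 11 draws) = (25/26)^11 = 2384185791015625/3670344486987776
P(≥1 red Ace) = 1 - 2384185791015625/3670344486987776 = 1286158695972151/3670344486987776

P = 1286158695972151/3670344486987776 ≈ 35.04%


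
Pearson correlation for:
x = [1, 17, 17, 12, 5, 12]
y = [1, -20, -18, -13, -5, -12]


n=6, Σx=64, Σy=-67, Σxy=-970, Σx²=892, Σy²=1063
r = (6×(-970) - 64×(-67))/√((6×892 - 64²)(6×1063 - (-67)²))
= -1532/√(1256×1889) = -1532/√2372584 ≈ -1532/1540.3194 ≈ -0.9946

r ≈ -0.9946


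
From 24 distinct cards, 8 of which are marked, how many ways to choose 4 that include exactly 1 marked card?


Choose 1 of the 8 marked cards and 3 of the other 16 cards:
C(8,1)×C(16,3) = 8×560 = 4480

4480


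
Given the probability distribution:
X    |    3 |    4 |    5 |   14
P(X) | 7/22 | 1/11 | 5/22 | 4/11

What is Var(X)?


E[X] = 83/11
E[X²] = 894/11
Var(X) = E[X²] - (E[X])² = 894/11 - 6889/121 = 2945/121

Var(X) = 2945/121 ≈ 24.3388


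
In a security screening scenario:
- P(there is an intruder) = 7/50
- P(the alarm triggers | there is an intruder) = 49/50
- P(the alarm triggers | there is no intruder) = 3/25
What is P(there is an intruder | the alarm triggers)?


Using Bayes' theorem:
P(A|B) = P(B|A)·P(A) / P(B)

P(the alarm triggers) = 49/50 × 7/50 + 3/25 × 43/50
= 343/2500 + 129/1250 = 601/2500

P(there is an intruder|the alarm triggers) = (343/2500) / (601/2500) = 343/601

P(there is an intruder|the alarm triggers) = 343/601 ≈ 57.07%


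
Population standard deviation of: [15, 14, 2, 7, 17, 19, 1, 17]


Mean = 92/8 = 23/2
  (15-23/2)²=49/4
  (14-23/2)²=25/4
  (2-23/2)²=361/4
  (7-23/2)²=81/4
  (17-23/2)²=121/4
  (19-23/2)²=225/4
  (1-23/2)²=441/4
  (17-23/2)²=121/4
Σ(x-μ)² = 356
σ² = 356/8 = 89/2

σ = √(89/2) ≈ 6.6708


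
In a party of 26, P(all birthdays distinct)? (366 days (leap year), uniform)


P(all different) = Π(366-i)/366 for i=0..25
= (366/366)×(365/366)×...×(341/366)
= 0.402786

P ≈ 0.4028 ≈ 40.28%


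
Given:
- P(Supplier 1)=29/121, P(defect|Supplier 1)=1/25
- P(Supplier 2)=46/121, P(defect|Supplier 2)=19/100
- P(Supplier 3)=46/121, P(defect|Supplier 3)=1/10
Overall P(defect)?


P(B) = Σ P(B|Aᵢ)×P(Aᵢ)
  1/25×29/121 = 29/3025
  19/100×46/121 = 437/6050
  1/10×46/121 = 23/605
Sum = 29/242

P(defect) = 29/242 ≈ 11.98%


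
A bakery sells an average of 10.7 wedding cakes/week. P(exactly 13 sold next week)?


Poisson(λ=10.7): P(X=13) = e^(-λ)×λ^k/k!
= e^(-10.7) × 10.7^13 / 13!
≈ 2.254493791e-05 × 2.40984500019e+13 / 6227020800 ≈ 0.087248

P(X=13) ≈ 0.087248 ≈ 8.72%


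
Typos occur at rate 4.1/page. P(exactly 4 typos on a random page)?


Poisson(λ=4.1): P(X=4) = e^(-λ)×λ^k/k!
= e^(-4.1) × 4.1^4 / 4!
≈ 0.0165726754 × 282.5761 / 24 ≈ 0.195127

P(X=4) ≈ 0.195127 ≈ 19.51%


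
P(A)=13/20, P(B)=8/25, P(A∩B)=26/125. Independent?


P(A)×P(B) = 26/125
P(A∩B) = 26/125
Equal ✓ → Independent

Yes, independent


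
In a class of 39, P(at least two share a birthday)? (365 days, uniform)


P(all different) = Π(365-i)/365 for i=0..38
= 0.121780
P(match) = 1 - 0.121780 = 0.878220

P ≈ 0.8782 ≈ 87.82%


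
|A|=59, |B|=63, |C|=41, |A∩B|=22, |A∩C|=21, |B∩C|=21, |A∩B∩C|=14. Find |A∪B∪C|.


|A∪B∪C| = 59+63+41-22-21-21+14 = 113

|A∪B∪C| = 113


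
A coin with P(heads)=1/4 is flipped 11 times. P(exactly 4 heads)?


Binomial: P(X=4) = C(11,4)×p^4×(1-p)^7
= 330 × 1/256 × 2187/16384 = 360855/2097152

P(X=4) = 360855/2097152 ≈ 17.21%


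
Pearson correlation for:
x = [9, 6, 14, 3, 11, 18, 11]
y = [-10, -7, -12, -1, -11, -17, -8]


n=7, Σx=72, Σy=-66, Σxy=-818, Σx²=888, Σy²=768
r = (7×(-818) - 72×(-66))/√((7×888 - 72²)(7×768 - (-66)²))
= -974/√(1032×1020) = -974/√1052640 ≈ -974/1025.9825 ≈ -0.9493

r ≈ -0.9493


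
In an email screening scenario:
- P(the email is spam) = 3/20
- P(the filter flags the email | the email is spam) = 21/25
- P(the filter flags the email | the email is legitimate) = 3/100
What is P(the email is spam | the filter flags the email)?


Using Bayes' theorem:
P(A|B) = P(B|A)·P(A) / P(B)

P(the filter flags the email) = 21/25 × 3/20 + 3/100 × 17/20
= 63/500 + 51/2000 = 303/2000

P(the email is spam|the filter flags the email) = (63/500) / (303/2000) = 84/101

P(the email is spam|the filter flags the email) = 84/101 ≈ 83.17%


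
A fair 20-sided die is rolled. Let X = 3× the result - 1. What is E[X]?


E[die] = (1+20)/2 = 21/2
E[X] = 3×21/2 - 1 = 61/2

E[X] = 61/2


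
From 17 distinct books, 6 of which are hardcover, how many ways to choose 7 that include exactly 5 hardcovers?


Choose 5 of the 6 hardcovers and 2 of the other 11 books:
C(6,5)×C(11,2) = 6×55 = 330

330


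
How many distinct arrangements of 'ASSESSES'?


Letters: 8, freq: {'A': 1, 'S': 5, 'E': 2}
8!/(1!×5!×2!) = 40320/240 = 168

168


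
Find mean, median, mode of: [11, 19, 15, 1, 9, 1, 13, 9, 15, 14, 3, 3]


Sorted: [1, 1, 3, 3, 9, 9, 11, 13, 14, 15, 15, 19]
Mean = 113/12
Median = 10
Freq: {11: 1, 19: 1, 15: 2, 1: 2, 9: 2, 13: 1, 14: 1, 3: 2}
Mode: [1, 3, 9, 15]

Mean=113/12, Median=10, Mode=[1, 3, 9, 15]


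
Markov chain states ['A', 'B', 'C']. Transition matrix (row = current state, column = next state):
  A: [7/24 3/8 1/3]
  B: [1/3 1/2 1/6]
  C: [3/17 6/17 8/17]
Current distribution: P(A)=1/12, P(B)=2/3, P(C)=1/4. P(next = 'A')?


P(next=A) = Σᵢ P(now=i)×P(i→A)
= 1/12×7/24 + 2/3×1/3 + 1/4×3/17
= 7/288 + 2/9 + 3/68 = 1423/4896

P = 1423/4896 ≈ 0.2906


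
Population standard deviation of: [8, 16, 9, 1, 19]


Mean = 53/5
  (8-53/5)²=169/25
  (16-53/5)²=729/25
  (9-53/5)²=64/25
  (1-53/5)²=2304/25
  (19-53/5)²=1764/25
Σ(x-μ)² = 1006/5
σ² = (1006/5)/5 = 1006/25

σ = √(1006/25) ≈ 6.3435


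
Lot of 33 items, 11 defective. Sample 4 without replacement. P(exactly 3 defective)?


Hypergeometric: C(11,3)×C(22,1)/C(33,4)
= 165×22/40920 = 11/124

P(X=3) = 11/124 ≈ 8.87%


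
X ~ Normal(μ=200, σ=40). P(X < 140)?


z = (140-200)/40 = -1.5
P(Z < -1.5) = 0.0668

P(X < 140) ≈ 0.0668


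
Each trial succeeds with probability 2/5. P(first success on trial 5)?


Geometric: P(X=5) = (1-p)^(k-1)×p = (3/5)^4×2/5 = 162/3125

P(X=5) = 162/3125 ≈ 5.18%


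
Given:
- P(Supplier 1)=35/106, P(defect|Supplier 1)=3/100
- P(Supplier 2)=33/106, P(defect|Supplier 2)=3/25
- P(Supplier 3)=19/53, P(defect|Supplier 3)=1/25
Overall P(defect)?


P(B) = Σ P(B|Aᵢ)×P(Aᵢ)
  3/100×35/106 = 21/2120
  3/25×33/106 = 99/2650
  1/25×19/53 = 19/1325
Sum = 653/10600

P(defect) = 653/10600 ≈ 6.16%


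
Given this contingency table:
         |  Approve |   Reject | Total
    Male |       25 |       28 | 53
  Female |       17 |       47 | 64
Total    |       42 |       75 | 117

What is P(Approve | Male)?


P(Approve | Male) = 25/(25+28) = 25/53

P(Approve|Male) = 25/53 ≈ 47.17%


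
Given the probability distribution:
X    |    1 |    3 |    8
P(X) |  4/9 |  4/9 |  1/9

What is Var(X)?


E[X] = 8/3
E[X²] = 104/9
Var(X) = E[X²] - (E[X])² = 104/9 - 64/9 = 40/9

Var(X) = 40/9 ≈ 4.4444


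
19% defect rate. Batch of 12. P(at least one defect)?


P(all good) = (81/100)^12 = 79766443076872509863361/1000000000000000000000000
P(≥1 defect) = 920233556923127490136639/1000000000000000000000000

P = 920233556923127490136639/1000000000000000000000000 ≈ 92.02%


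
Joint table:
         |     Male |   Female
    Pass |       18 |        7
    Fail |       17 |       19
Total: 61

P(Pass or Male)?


P(Pass∨Male) = P(Pass) + P(Male) - P(Pass∧Male)
= (25 + 35 - 18)/61 = 42/61

P = 42/61 ≈ 68.85%


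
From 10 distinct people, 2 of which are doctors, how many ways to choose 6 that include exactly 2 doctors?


Choose 2 of the 2 doctors and 4 of the other 8 people:
C(2,2)×C(8,4) = 1×70 = 70

70


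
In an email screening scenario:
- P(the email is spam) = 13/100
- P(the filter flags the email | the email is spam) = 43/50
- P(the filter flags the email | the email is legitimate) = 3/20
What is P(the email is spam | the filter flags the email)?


Using Bayes' theorem:
P(A|B) = P(B|A)·P(A) / P(B)

P(the filter flags the email) = 43/50 × 13/100 + 3/20 × 87/100
= 559/5000 + 261/2000 = 2423/10000

P(the email is spam|the filter flags the email) = (559/5000) / (2423/10000) = 1118/2423

P(the email is spam|the filter flags the email) = 1118/2423 ≈ 46.14%


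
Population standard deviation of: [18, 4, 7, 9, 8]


Mean = 46/5
  (18-46/5)²=1936/25
  (4-46/5)²=676/25
  (7-46/5)²=121/25
  (9-46/5)²=1/25
  (8-46/5)²=36/25
Σ(x-μ)² = 554/5
σ² = (554/5)/5 = 554/25

σ = √(554/25) ≈ 4.7074


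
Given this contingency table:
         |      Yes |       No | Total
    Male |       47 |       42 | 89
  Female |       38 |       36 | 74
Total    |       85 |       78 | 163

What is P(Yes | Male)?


P(Yes | Male) = 47/(47+42) = 47/89

P(Yes|Male) = 47/89 ≈ 52.81%


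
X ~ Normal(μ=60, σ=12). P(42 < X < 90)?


z₁=(42-60)/12=-1.5, z₂=(90-60)/12=2.5
P = Φ(2.5) - Φ(-1.5) = 0.993790 - 0.066807 = 0.926983 ≈ 0.9270

P(42 < X < 90) ≈ 0.9270


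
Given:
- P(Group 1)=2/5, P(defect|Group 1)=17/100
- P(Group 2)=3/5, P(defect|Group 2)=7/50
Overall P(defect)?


P(B) = Σ P(B|Aᵢ)×P(Aᵢ)
  17/100×2/5 = 17/250
  7/50×3/5 = 21/250
Sum = 19/125

P(defect) = 19/125 ≈ 15.20%


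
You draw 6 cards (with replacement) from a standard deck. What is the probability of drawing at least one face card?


P(not a face card) = 40/52 = 10/13
P(none in 6 draws) = (10/13)^6 = 1000000/4826809
P(≥1 face card) = 1 - 1000000/4826809 = 3826809/4826809

P = 3826809/4826809 ≈ 79.28%


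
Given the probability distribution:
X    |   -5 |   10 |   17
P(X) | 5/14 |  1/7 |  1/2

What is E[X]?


E[X] = Σ x·P(X=x)
= (-5)×(5/14) + (10)×(1/7) + (17)×(1/2)
= 57/7

E[X] = 57/7


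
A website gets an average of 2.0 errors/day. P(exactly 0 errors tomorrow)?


Poisson(λ=2.0): P(X=0) = e^(-λ)×λ^k/k!
= e^(-2.0) × 2.0^0 / 0!
≈ 0.1353352832 × 1 / 1 ≈ 0.135335

P(X=0) ≈ 0.135335 ≈ 13.53%


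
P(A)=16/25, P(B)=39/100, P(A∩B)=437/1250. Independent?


P(A)×P(B) = 156/625
P(A∩B) = 437/1250
Not equal → NOT independent

No, not independent


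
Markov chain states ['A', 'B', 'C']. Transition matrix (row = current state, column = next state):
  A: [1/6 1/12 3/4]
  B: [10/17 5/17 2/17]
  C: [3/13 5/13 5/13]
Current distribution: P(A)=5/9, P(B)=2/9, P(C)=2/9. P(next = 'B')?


P(next=B) = Σᵢ P(now=i)×P(i→B)
= 5/9×1/12 + 2/9×5/17 + 2/9×5/13
= 5/108 + 10/153 + 10/117 = 4705/23868

P = 4705/23868 ≈ 0.1971


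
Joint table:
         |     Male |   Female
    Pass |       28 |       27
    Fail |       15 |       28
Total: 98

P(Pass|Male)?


P(Pass|Male) = 28/(28+15) = 28/43

P = 28/43 ≈ 65.12%


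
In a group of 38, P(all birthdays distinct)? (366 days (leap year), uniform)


P(all different) = Π(366-i)/366 for i=0..37
= (366/366)×(365/366)×...×(329/366)
= 0.136703

P ≈ 0.1367 ≈ 13.67%


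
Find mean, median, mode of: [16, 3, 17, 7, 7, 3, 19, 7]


Sorted: [3, 3, 7, 7, 7, 16, 17, 19]
Mean = 79/8
Median = 7
Freq: {16: 1, 3: 2, 17: 1, 7: 3, 19: 1}
Mode: [7]

Mean=79/8, Median=7, Mode=7


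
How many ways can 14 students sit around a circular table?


Circular arrangements of 14 distinct objects: fix one position to break rotational symmetry.
(n-1)! = 13! = 6227020800

6227020800


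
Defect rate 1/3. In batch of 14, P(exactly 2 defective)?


Binomial: P(X=2) = C(14,2)×p^2×(1-p)^12
= 91 × 1/9 × 4096/531441 = 372736/4782969

P(X=2) = 372736/4782969 ≈ 7.79%


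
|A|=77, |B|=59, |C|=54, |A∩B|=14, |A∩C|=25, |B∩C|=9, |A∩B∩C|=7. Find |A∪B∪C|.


|A∪B∪C| = 77+59+54-14-25-9+7 = 149

|A∪B∪C| = 149


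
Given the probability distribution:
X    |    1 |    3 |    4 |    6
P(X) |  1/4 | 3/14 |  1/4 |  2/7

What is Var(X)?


E[X] = 101/28
E[X²] = 461/28
Var(X) = E[X²] - (E[X])² = 461/28 - 10201/784 = 2707/784

Var(X) = 2707/784 ≈ 3.4528


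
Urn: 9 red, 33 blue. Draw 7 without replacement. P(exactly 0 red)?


Hypergeometric: C(9,0)×C(33,7)/C(42,7)
= 1×4272048/26978328 = 59334/374699

P(X=0) = 59334/374699 ≈ 15.84%


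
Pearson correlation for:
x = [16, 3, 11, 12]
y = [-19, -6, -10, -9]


n=4, Σx=42, Σy=-44, Σxy=-540, Σx²=530, Σy²=578
r = (4×(-540) - 42×(-44))/√((4×530 - 42²)(4×578 - (-44)²))
= -312/√(356×376) = -312/√133856 ≈ -312/365.8634 ≈ -0.8528

r ≈ -0.8528


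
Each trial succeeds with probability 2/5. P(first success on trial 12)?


Geometric: P(X=12) = (1-p)^(k-1)×p = (3/5)^11×2/5 = 354294/244140625

P(X=12) = 354294/244140625 ≈ 0.15%


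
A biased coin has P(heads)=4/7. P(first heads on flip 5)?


Geometric: P(X=5) = (1-p)^(k-1)×p = (3/7)^4×4/7 = 324/16807

P(X=5) = 324/16807 ≈ 1.93%


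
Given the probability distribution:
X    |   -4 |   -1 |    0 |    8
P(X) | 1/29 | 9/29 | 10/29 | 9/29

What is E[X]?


E[X] = Σ x·P(X=x)
= (-4)×(1/29) + (-1)×(9/29) + (0)×(10/29) + (8)×(9/29)
= 59/29

E[X] = 59/29


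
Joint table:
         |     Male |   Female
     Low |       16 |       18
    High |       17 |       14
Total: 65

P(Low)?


P(Low) = (16+18)/65 = 34/65

P(Low) = 34/65 ≈ 52.31%


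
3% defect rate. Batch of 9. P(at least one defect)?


P(all good) = (97/100)^9 = 760231058654565217/1000000000000000000
P(≥1 defect) = 239768941345434783/1000000000000000000

P = 239768941345434783/1000000000000000000 ≈ 23.98%


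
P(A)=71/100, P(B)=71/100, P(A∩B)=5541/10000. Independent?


P(A)×P(B) = 5041/10000
P(A∩B) = 5541/10000
Not equal → NOT independent

No, not independent


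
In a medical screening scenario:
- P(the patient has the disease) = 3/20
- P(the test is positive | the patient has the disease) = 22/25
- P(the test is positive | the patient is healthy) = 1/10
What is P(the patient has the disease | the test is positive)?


Using Bayes' theorem:
P(A|B) = P(B|A)·P(A) / P(B)

P(the test is positive) = 22/25 × 3/20 + 1/10 × 17/20
= 33/250 + 17/200 = 217/1000

P(the patient has the disease|the test is positive) = (33/250) / (217/1000) = 132/217

P(the patient has the disease|the test is positive) = 132/217 ≈ 60.83%


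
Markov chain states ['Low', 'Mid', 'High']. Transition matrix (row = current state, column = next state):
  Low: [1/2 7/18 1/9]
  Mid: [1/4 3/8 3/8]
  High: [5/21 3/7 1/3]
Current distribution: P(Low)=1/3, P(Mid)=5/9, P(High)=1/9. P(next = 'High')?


P(next=High) = Σᵢ P(now=i)×P(i→High)
= 1/3×1/9 + 5/9×3/8 + 1/9×1/3
= 1/27 + 5/24 + 1/27 = 61/216

P = 61/216 ≈ 0.2824


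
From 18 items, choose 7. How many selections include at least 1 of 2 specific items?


Complement: C(18,7) - C(16,7) = 31824 - 11440 = 20384

20384


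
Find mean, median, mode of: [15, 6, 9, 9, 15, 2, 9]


Sorted: [2, 6, 9, 9, 9, 15, 15]
Mean = 65/7
Median = 9
Freq: {15: 2, 6: 1, 9: 3, 2: 1}
Mode: [9]

Mean=65/7, Median=9, Mode=9


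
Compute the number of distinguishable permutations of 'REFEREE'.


Letters: 7, freq: {'R': 2, 'E': 4, 'F': 1}
7!/(2!×4!×1!) = 5040/48 = 105

105


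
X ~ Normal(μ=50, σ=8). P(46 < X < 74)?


z₁=(46-50)/8=-0.5, z₂=(74-50)/8=3.0
P = Φ(3.0) - Φ(-0.5) = 0.998650 - 0.308538 = 0.690112 ≈ 0.6901

P(46 < X < 74) ≈ 0.6901


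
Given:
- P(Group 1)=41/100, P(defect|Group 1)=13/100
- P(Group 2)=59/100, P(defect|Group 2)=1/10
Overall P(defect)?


P(B) = Σ P(B|Aᵢ)×P(Aᵢ)
  13/100×41/100 = 533/10000
  1/10×59/100 = 59/1000
Sum = 1123/10000

P(defect) = 1123/10000 ≈ 11.23%


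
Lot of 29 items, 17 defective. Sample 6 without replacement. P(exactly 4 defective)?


Hypergeometric: C(17,4)×C(12,2)/C(29,6)
= 2380×66/475020 = 374/1131

P(X=4) = 374/1131 ≈ 33.07%


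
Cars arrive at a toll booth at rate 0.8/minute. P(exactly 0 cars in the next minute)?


Poisson(λ=0.8): P(X=0) = e^(-λ)×λ^k/k!
= e^(-0.8) × 0.8^0 / 0!
≈ 0.4493289641 × 1 / 1 ≈ 0.449329

P(X=0) ≈ 0.449329 ≈ 44.93%


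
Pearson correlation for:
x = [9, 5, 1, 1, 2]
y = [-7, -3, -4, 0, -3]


n=5, Σx=18, Σy=-17, Σxy=-88, Σx²=112, Σy²=83
r = (5×(-88) - 18×(-17))/√((5×112 - 18²)(5×83 - (-17)²))
= -134/√(236×126) = -134/√29736 ≈ -134/172.4413 ≈ -0.7771

r ≈ -0.7771


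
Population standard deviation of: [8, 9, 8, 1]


Mean = 26/4 = 13/2
  (8-13/2)²=9/4
  (9-13/2)²=25/4
  (8-13/2)²=9/4
  (1-13/2)²=121/4
Σ(x-μ)² = 41
σ² = 41/4

σ = √(41/4) ≈ 3.2016


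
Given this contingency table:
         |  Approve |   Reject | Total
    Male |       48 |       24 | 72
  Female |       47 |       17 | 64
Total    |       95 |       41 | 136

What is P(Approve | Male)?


P(Approve | Male) = 48/(48+24) = 48/72 = 2/3

P(Approve|Male) = 2/3 ≈ 66.67%


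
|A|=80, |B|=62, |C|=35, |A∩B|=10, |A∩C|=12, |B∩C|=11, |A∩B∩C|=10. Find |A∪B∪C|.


|A∪B∪C| = 80+62+35-10-12-11+10 = 154

|A∪B∪C| = 154


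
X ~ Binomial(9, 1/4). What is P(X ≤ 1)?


P(X ≤ 1) = Σ P(X=i) for i=0..1
P(X=0) = 19683/262144
P(X=1) = 59049/262144
Sum = 19683/65536

P(X ≤ 1) = 19683/65536 ≈ 30.03%


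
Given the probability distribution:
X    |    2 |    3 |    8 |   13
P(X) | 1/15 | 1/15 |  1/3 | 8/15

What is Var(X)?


E[X] = 149/15
E[X²] = 337/3
Var(X) = E[X²] - (E[X])² = 337/3 - 22201/225 = 3074/225

Var(X) = 3074/225 ≈ 13.6622


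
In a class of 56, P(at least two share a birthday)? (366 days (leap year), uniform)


P(all different) = Π(366-i)/366 for i=0..55
= 0.011818
P(match) = 1 - 0.011818 = 0.988182

P ≈ 0.9882 ≈ 98.82%


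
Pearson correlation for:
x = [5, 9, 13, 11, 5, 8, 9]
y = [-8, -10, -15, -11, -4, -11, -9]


n=7, Σx=60, Σy=-68, Σxy=-635, Σx²=566, Σy²=728
r = (7×(-635) - 60×(-68))/√((7×566 - 60²)(7×728 - (-68)²))
= -365/√(362×472) = -365/√170864 ≈ -365/413.3570 ≈ -0.8830

r ≈ -0.8830


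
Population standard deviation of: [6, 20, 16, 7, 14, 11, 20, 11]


Mean = 105/8
  (6-105/8)²=3249/64
  (20-105/8)²=3025/64
  (16-105/8)²=529/64
  (7-105/8)²=2401/64
  (14-105/8)²=49/64
  (11-105/8)²=289/64
  (20-105/8)²=3025/64
  (11-105/8)²=289/64
Σ(x-μ)² = 1607/8
σ² = (1607/8)/8 = 1607/64

σ = √(1607/64) ≈ 5.0109


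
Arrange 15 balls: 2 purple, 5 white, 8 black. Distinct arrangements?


15!/(2!×5!×8!) = 135135

135135


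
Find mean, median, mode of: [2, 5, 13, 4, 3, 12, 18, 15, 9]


Sorted: [2, 3, 4, 5, 9, 12, 13, 15, 18]
Mean = 81/9 = 9
Median = 9
Freq: {2: 1, 5: 1, 13: 1, 4: 1, 3: 1, 12: 1, 18: 1, 15: 1, 9: 1}
Mode: No mode

Mean=9, Median=9, Mode=No mode


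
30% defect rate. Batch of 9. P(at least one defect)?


P(all good) = (7/10)^9 = 40353607/1000000000
P(≥1 defect) = 959646393/1000000000

P = 959646393/1000000000 ≈ 95.96%


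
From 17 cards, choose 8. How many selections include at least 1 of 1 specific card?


Complement: C(17,8) - C(16,8) = 24310 - 12870 = 11440

11440


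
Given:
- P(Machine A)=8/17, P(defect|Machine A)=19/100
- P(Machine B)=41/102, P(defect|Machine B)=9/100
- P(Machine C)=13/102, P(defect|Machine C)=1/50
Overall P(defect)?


P(B) = Σ P(B|Aᵢ)×P(Aᵢ)
  19/100×8/17 = 38/425
  9/100×41/102 = 123/3400
  1/50×13/102 = 13/5100
Sum = 1307/10200

P(defect) = 1307/10200 ≈ 12.81%


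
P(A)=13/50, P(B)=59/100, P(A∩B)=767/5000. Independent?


P(A)×P(B) = 767/5000
P(A∩B) = 767/5000
Equal ✓ → Independent

Yes, independent


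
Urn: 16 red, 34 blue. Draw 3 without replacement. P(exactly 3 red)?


Hypergeometric: C(16,3)×C(34,0)/C(50,3)
= 560×1/19600 = 1/35

P(X=3) = 1/35 ≈ 2.86%


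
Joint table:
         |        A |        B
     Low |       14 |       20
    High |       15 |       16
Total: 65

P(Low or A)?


P(Low∨A) = P(Low) + P(A) - P(Low∧A)
= (34 + 29 - 14)/65 = 49/65

P = 49/65 ≈ 75.38%


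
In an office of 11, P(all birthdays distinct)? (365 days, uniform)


P(all different) = Π(365-i)/365 for i=0..10
= (365/365)×(364/365)×...×(355/365)
= 0.858859

P ≈ 0.8589 ≈ 85.89%


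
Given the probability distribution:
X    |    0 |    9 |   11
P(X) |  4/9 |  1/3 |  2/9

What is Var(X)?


E[X] = 49/9
E[X²] = 485/9
Var(X) = E[X²] - (E[X])² = 485/9 - 2401/81 = 1964/81

Var(X) = 1964/81 ≈ 24.2469


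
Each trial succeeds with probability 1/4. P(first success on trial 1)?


Geometric: P(X=1) = (1-p)^(k-1)×p = (3/4)^0×1/4 = 1/4

P(X=1) = 1/4 ≈ 25.00%


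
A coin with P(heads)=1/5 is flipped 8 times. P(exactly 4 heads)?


Binomial: P(X=4) = C(8,4)×p^4×(1-p)^4
= 70 × 1/625 × 256/625 = 3584/78125

P(X=4) = 3584/78125 ≈ 4.59%


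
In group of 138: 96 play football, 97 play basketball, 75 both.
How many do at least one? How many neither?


|A∪B| = 96+97-75 = 118
Neither = 138-118 = 20

At least one: 118; Neither: 20


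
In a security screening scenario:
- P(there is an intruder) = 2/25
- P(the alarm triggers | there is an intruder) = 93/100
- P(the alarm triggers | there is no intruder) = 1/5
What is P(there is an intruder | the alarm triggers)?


Using Bayes' theorem:
P(A|B) = P(B|A)·P(A) / P(B)

P(the alarm triggers) = 93/100 × 2/25 + 1/5 × 23/25
= 93/1250 + 23/125 = 323/1250

P(there is an intruder|the alarm triggers) = (93/1250) / (323/1250) = 93/323

P(there is an intruder|the alarm triggers) = 93/323 ≈ 28.79%


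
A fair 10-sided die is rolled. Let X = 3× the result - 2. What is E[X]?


E[die] = (1+10)/2 = 11/2
E[X] = 3×11/2 - 2 = 29/2

E[X] = 29/2


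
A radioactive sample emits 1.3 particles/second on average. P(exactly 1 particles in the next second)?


Poisson(λ=1.3): P(X=1) = e^(-λ)×λ^k/k!
= e^(-1.3) × 1.3^1 / 1!
≈ 0.272531793 × 1.3 / 1 ≈ 0.354291

P(X=1) ≈ 0.354291 ≈ 35.43%


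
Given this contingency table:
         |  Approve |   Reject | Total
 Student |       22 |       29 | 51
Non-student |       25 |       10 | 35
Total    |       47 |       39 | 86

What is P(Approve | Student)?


P(Approve | Student) = 22/(22+29) = 22/51

P(Approve|Student) = 22/51 ≈ 43.14%


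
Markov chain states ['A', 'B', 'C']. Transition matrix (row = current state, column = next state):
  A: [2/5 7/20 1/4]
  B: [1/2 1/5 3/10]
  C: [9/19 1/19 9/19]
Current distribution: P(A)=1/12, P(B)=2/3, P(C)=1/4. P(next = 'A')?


P(next=A) = Σᵢ P(now=i)×P(i→A)
= 1/12×2/5 + 2/3×1/2 + 1/4×9/19
= 1/30 + 1/3 + 9/76 = 553/1140

P = 553/1140 ≈ 0.4851


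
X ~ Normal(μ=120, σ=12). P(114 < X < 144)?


z₁=(114-120)/12=-0.5, z₂=(144-120)/12=2.0
P = Φ(2.0) - Φ(-0.5) = 0.977250 - 0.308538 = 0.668712 ≈ 0.6687

P(114 < X < 144) ≈ 0.6687


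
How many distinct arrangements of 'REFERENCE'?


Letters: 9, freq: {'R': 2, 'E': 4, 'F': 1, 'N': 1, 'C': 1}
9!/(2!×4!×1!×1!×1!) = 362880/48 = 7560

7560


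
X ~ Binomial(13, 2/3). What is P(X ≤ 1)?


P(X ≤ 1) = Σ P(X=i) for i=0..1
P(X=0) = 1/1594323
P(X=1) = 26/1594323
Sum = 1/59049

P(X ≤ 1) = 1/59049 ≈ 0.00%


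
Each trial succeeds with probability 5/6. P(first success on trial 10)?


Geometric: P(X=10) = (1-p)^(k-1)×p = (1/6)^9×5/6 = 5/60466176

P(X=10) = 5/60466176 ≈ 0.00%


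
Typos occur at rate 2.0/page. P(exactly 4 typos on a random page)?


Poisson(λ=2.0): P(X=4) = e^(-λ)×λ^k/k!
= e^(-2.0) × 2.0^4 / 4!
≈ 0.1353352832 × 16 / 24 ≈ 0.090224

P(X=4) ≈ 0.090224 ≈ 9.02%


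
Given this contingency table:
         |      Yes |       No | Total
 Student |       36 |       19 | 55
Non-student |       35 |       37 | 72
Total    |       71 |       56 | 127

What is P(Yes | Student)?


P(Yes | Student) = 36/(36+19) = 36/55

P(Yes|Student) = 36/55 ≈ 65.45%


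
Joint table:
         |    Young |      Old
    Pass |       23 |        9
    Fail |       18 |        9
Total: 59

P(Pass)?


P(Pass) = (23+9)/59 = 32/59

P(Pass) = 32/59 ≈ 54.24%


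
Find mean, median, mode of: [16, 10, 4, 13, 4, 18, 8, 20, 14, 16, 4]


Sorted: [4, 4, 4, 8, 10, 13, 14, 16, 16, 18, 20]
Mean = 127/11
Median = 13
Freq: {16: 2, 10: 1, 4: 3, 13: 1, 18: 1, 8: 1, 20: 1, 14: 1}
Mode: [4]

Mean=127/11, Median=13, Mode=4


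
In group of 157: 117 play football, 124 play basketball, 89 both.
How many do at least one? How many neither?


|A∪B| = 117+124-89 = 152
Neither = 157-152 = 5

At least one: 152; Neither: 5


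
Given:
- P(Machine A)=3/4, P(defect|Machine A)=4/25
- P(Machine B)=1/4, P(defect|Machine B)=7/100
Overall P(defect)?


P(B) = Σ P(B|Aᵢ)×P(Aᵢ)
  4/25×3/4 = 3/25
  7/100×1/4 = 7/400
Sum = 11/80

P(defect) = 11/80 ≈ 13.75%


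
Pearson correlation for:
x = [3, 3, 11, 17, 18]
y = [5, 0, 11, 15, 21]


n=5, Σx=52, Σy=52, Σxy=769, Σx²=752, Σy²=812
r = (5×769 - 52×52)/√((5×752 - 52²)(5×812 - 52²))
= 1141/√(1056×1356) = 1141/√1431936 ≈ 1141/1196.6353 ≈ 0.9535

r ≈ 0.9535


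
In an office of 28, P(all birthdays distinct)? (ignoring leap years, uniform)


P(all different) = Π(365-i)/365 for i=0..27
= (365/365)×(364/365)×...×(338/365)
= 0.345539

P ≈ 0.3455 ≈ 34.55%


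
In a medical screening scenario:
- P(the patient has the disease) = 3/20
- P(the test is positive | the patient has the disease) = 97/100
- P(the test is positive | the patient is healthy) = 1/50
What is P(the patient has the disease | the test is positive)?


Using Bayes' theorem:
P(A|B) = P(B|A)·P(A) / P(B)

P(the test is positive) = 97/100 × 3/20 + 1/50 × 17/20
= 291/2000 + 17/1000 = 13/80

P(the patient has the disease|the test is positive) = (291/2000) / (13/80) = 291/325

P(the patient has the disease|the test is positive) = 291/325 ≈ 89.54%


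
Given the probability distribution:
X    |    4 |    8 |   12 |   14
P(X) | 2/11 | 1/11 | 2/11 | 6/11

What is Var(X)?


E[X] = 124/11
E[X²] = 1560/11
Var(X) = E[X²] - (E[X])² = 1560/11 - 15376/121 = 1784/121

Var(X) = 1784/121 ≈ 14.7438


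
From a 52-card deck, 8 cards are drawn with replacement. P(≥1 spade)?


P(not a spade) = 39/52 = 3/4
P(none in 8 draws) = (3/4)^8 = 6561/65536
P(≥1 spade) = 1 - 6561/65536 = 58975/65536

P = 58975/65536 ≈ 89.99%


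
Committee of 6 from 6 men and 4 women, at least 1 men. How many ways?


Count by #men:
  2M,4W: C(6,2)×C(4,4)=15
  3M,3W: C(6,3)×C(4,3)=80
  4M,2W: C(6,4)×C(4,2)=90
  5M,1W: C(6,5)×C(4,1)=24
  6M,0W: C(6,6)×C(4,0)=1
Total = 210

210


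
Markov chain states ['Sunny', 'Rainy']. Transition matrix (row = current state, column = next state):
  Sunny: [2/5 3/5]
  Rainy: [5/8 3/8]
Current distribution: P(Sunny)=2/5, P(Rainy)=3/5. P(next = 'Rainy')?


P(next=Rainy) = Σᵢ P(now=i)×P(i→Rainy)
= 2/5×3/5 + 3/5×3/8
= 6/25 + 9/40 = 93/200

P = 93/200 ≈ 0.4650


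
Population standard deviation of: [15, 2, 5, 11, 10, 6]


Mean = 49/6
  (15-49/6)²=1681/36
  (2-49/6)²=1369/36
  (5-49/6)²=361/36
  (11-49/6)²=289/36
  (10-49/6)²=121/36
  (6-49/6)²=169/36
Σ(x-μ)² = 665/6
σ² = (665/6)/6 = 665/36

σ = √(665/36) ≈ 4.2979


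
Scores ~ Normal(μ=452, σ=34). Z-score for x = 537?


z = (x - μ)/σ = (537 - 452)/34 = 2.5

z = 2.5


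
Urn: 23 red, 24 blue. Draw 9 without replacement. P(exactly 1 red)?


Hypergeometric: C(23,1)×C(24,8)/C(47,9)
= 23×735471/1362649145 = 66861/5385965

P(X=1) = 66861/5385965 ≈ 1.24%


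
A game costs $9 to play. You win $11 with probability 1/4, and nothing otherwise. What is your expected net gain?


E[gain] = (11-9)×1/4 + (-9)×3/4
= 1/2 - 27/4 = -25/4

Expected net gain = $-25/4 ≈ $-6.25


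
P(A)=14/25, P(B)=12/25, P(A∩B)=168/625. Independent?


P(A)×P(B) = 168/625
P(A∩B) = 168/625
Equal ✓ → Independent

Yes, independent


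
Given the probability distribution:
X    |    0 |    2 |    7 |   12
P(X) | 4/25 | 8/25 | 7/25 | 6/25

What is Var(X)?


E[X] = 137/25
E[X²] = 1239/25
Var(X) = E[X²] - (E[X])² = 1239/25 - 18769/625 = 12206/625

Var(X) = 12206/625 ≈ 19.5296


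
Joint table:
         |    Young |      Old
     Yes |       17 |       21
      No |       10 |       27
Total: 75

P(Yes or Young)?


P(Yes∨Young) = P(Yes) + P(Young) - P(Yes∧Young)
= (38 + 27 - 17)/75 = 48/75 = 16/25

P = 16/25 ≈ 64.00%


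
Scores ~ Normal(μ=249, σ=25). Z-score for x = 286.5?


z = (x - μ)/σ = (286.5 - 249)/25 = 1.5

z = 1.5


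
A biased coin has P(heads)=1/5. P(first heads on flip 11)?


Geometric: P(X=11) = (1-p)^(k-1)×p = (4/5)^10×1/5 = 1048576/48828125

P(X=11) = 1048576/48828125 ≈ 2.15%


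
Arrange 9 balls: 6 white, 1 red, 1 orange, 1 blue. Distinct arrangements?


9!/(6!×1!×1!×1!) = 504

504


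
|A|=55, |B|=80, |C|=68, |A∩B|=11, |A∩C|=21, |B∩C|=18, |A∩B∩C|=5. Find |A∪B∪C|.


|A∪B∪C| = 55+80+68-11-21-18+5 = 158

|A∪B∪C| = 158


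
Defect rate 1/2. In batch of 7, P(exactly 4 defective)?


Binomial: P(X=4) = C(7,4)×p^4×(1-p)^3
= 35 × 1/16 × 1/8 = 35/128

P(X=4) = 35/128 ≈ 27.34%


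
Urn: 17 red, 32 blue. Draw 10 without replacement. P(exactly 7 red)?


Hypergeometric: C(17,7)×C(32,3)/C(49,10)
= 19448×4960/8217822536 = 1096160/93384347

P(X=7) = 1096160/93384347 ≈ 1.17%


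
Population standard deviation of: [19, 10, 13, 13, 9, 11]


Mean = 75/6 = 25/2
  (19-25/2)²=169/4
  (10-25/2)²=25/4
  (13-25/2)²=1/4
  (13-25/2)²=1/4
  (9-25/2)²=49/4
  (11-25/2)²=9/4
Σ(x-μ)² = 127/2
σ² = (127/2)/6 = 127/12

σ = √(127/12) ≈ 3.2532


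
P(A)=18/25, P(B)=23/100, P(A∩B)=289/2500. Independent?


P(A)×P(B) = 207/1250
P(A∩B) = 289/2500
Not equal → NOT independent

No, not independent


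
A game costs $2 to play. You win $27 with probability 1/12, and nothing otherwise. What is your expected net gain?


E[gain] = (27-2)×1/12 + (-2)×11/12
= 25/12 - 11/6 = 1/4

Expected net gain = $1/4 ≈ $0.25


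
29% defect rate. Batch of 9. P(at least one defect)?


P(all good) = (71/100)^9 = 45848500718449031/1000000000000000000
P(≥1 defect) = 954151499281550969/1000000000000000000

P = 954151499281550969/1000000000000000000 ≈ 95.42%


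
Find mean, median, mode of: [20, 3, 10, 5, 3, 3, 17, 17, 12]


Sorted: [3, 3, 3, 5, 10, 12, 17, 17, 20]
Mean = 90/9 = 10
Median = 10
Freq: {20: 1, 3: 3, 10: 1, 5: 1, 17: 2, 12: 1}
Mode: [3]

Mean=10, Median=10, Mode=3
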